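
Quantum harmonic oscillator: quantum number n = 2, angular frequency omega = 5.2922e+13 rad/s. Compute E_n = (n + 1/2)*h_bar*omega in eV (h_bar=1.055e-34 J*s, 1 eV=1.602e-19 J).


E = (n + 1/2) * h_bar * omega
= (2 + 0.5) * 1.055e-34 * 5.2922e+13
= 2.5 * 5.5833e-21
= 1.3958e-20 J
= 0.0871 eV

0.0871


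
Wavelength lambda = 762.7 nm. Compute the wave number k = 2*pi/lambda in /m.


k = 2 * pi / lambda
= 6.2832 / (762.7e-9)
= 6.2832 / 7.6270e-07
= 8.2381e+06 /m

8.2381e+06


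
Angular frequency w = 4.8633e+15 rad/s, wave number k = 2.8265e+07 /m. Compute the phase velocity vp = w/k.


vp = w / k
= 4.8633e+15 / 2.8265e+07
= 1.7206e+08 m/s

1.7206e+08


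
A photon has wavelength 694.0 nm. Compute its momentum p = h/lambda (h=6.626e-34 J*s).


p = h / lambda
= 6.626e-34 / (694.0e-9)
= 6.626e-34 / 6.9400e-07
= 9.5476e-28 kg*m/s

9.5476e-28


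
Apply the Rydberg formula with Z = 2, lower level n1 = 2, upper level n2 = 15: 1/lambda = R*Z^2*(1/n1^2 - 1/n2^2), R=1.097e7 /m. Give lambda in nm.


1/lambda = R * Z^2 * (1/n1^2 - 1/n2^2)
= 1.097e7 * 2^2 * (1/2^2 - 1/15^2)
= 1.097e7 * 4 * (0.25 - 0.004444)
= 1.0775e+07 /m
lambda = 1 / 1.0775e+07
= 92.8076 nm

92.8076


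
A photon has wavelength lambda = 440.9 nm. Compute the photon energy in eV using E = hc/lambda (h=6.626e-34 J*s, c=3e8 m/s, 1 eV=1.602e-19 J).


E = hc / lambda
= (6.626e-34)(3e8) / (440.9e-9)
= 1.9878e-25 / 4.4090e-07
= 4.5085e-19 J
Converting to eV: 4.5085e-19 / 1.602e-19
= 2.8143 eV

2.8143


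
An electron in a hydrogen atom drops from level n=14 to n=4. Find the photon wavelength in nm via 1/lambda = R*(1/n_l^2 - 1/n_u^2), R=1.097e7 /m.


1/lambda = R * (1/n_l^2 - 1/n_u^2)
= 1.097e7 * (1/4^2 - 1/14^2)
= 1.097e7 * (0.0625 - 0.005102)
= 1.097e7 * 0.057398
= 6.2966e+05 /m
lambda = 1 / 6.2966e+05 = 1588.1698 nm

1588.1698


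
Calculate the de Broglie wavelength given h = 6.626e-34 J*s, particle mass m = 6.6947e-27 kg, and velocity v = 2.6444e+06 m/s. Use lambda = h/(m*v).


lambda = h / (m * v)
= 6.626e-34 / (6.6947e-27 * 2.6444e+06)
= 6.626e-34 / 1.7703e-20
= 3.7428e-14 m

3.7428e-14


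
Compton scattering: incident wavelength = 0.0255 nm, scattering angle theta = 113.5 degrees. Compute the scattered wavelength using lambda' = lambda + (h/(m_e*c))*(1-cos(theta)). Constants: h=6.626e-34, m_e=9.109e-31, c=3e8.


Compton wavelength: h/(m_e*c) = 2.4247e-12 m
d_lambda = 2.4247e-12 * (1 - cos(113.5 deg))
= 2.4247e-12 * 1.398749
= 3.3916e-12 m = 0.003392 nm
lambda' = 0.0255 + 0.003392
= 0.028892 nm

0.028892


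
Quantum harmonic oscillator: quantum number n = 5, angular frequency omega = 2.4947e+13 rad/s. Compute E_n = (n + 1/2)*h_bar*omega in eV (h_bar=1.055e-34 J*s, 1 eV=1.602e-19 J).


E = (n + 1/2) * h_bar * omega
= (5 + 0.5) * 1.055e-34 * 2.4947e+13
= 5.5 * 2.6319e-21
= 1.4475e-20 J
= 0.0904 eV

0.0904


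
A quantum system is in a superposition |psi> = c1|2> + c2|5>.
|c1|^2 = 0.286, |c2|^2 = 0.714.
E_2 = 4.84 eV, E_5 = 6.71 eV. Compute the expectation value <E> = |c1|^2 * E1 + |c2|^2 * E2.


<E> = |c1|^2 * E1 + |c2|^2 * E2
= 0.286 * 4.84 + 0.714 * 6.71
= 1.3842 + 4.7909
= 6.1752 eV

6.1752


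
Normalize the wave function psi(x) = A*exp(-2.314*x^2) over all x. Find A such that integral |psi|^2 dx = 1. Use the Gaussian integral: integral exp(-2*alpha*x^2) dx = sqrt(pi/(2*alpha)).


integral |psi|^2 dx = A^2 * sqrt(pi/(2*alpha)) = 1
A^2 = sqrt(2*alpha/pi)
= sqrt(2 * 2.314 / pi)
= 1.213729
A = sqrt(1.213729)
= 1.1017

1.1017


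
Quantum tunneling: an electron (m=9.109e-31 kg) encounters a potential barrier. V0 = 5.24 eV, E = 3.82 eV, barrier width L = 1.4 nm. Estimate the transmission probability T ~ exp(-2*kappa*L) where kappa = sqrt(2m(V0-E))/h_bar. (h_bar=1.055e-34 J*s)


V0 - E = 1.42 eV = 2.2748e-19 J
kappa = sqrt(2 * m * (V0-E)) / h_bar
= sqrt(2 * 9.109e-31 * 2.2748e-19) / 1.055e-34
= 6.1020e+09 /m
2*kappa*L = 2 * 6.1020e+09 * 1.4e-9
= 17.0856
T = exp(-17.0856) = 3.800136e-08

3.800136e-08


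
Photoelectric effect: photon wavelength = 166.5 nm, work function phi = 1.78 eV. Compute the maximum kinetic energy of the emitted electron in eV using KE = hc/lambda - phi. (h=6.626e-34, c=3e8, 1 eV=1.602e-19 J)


E_photon = hc / lambda
= (6.626e-34)(3e8) / (166.5e-9)
= 1.1939e-18 J
= 7.4524 eV
KE = E_photon - phi
= 7.4524 - 1.78
= 5.6724 eV

5.6724


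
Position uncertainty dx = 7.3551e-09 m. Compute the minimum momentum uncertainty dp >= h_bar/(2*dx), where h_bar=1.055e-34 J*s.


dp = h_bar / (2 * dx)
= 1.055e-34 / (2 * 7.3551e-09)
= 1.055e-34 / 1.4710e-08
= 7.1719e-27 kg*m/s

7.1719e-27


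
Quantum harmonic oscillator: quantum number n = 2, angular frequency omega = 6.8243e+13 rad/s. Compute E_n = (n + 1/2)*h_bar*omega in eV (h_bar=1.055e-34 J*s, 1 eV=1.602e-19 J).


E = (n + 1/2) * h_bar * omega
= (2 + 0.5) * 1.055e-34 * 6.8243e+13
= 2.5 * 7.1996e-21
= 1.7999e-20 J
= 0.1124 eV

0.1124


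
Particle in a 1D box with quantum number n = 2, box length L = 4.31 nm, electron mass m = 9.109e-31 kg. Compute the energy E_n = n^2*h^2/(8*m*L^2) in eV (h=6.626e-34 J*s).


E = n^2 * h^2 / (8 * m * L^2)
= 2^2 * (6.626e-34)^2 / (8 * 9.109e-31 * (4.31e-9)^2)
= 4 * 4.3904e-67 / (8 * 9.109e-31 * 1.8576e-17)
= 1.2973e-20 J
= 0.081 eV

0.081


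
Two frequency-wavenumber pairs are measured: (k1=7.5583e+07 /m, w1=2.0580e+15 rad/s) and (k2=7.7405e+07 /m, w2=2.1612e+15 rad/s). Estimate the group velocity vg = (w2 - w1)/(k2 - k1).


vg = (w2 - w1) / (k2 - k1)
= (2.1612e+15 - 2.0580e+15) / (7.7405e+07 - 7.5583e+07)
= 1.0320e+14 / 1.8220e+06
= 5.6641e+07 m/s

5.6641e+07


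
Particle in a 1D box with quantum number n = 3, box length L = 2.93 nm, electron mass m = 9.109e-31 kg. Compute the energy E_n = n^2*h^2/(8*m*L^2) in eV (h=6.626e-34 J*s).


E = n^2 * h^2 / (8 * m * L^2)
= 3^2 * (6.626e-34)^2 / (8 * 9.109e-31 * (2.93e-9)^2)
= 9 * 4.3904e-67 / (8 * 9.109e-31 * 8.5849e-18)
= 6.3161e-20 J
= 0.3943 eV

0.3943


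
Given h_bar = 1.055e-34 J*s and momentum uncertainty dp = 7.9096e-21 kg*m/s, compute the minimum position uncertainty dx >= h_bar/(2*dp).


dx = h_bar / (2 * dp)
= 1.055e-34 / (2 * 7.9096e-21)
= 1.055e-34 / 1.5819e-20
= 6.6691e-15 m

6.6691e-15


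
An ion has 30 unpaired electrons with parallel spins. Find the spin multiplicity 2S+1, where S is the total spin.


Total spin S = N * (1/2) = 30 * 0.5 = 15.0
Spin multiplicity = 2S + 1
= 2 * 15.0 + 1
= 31

31


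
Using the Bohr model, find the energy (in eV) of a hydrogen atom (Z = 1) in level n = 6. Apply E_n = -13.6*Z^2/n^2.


E_n = -13.6 * Z^2 / n^2
= -13.6 * 1^2 / 6^2
= -13.6 * 1 / 36
= -0.3778 eV

-0.3778


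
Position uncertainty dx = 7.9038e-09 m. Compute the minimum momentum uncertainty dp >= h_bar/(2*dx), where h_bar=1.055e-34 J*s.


dp = h_bar / (2 * dx)
= 1.055e-34 / (2 * 7.9038e-09)
= 1.055e-34 / 1.5808e-08
= 6.6740e-27 kg*m/s

6.6740e-27


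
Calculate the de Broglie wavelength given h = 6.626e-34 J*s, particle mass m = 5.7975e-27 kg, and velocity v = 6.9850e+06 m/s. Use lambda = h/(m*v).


lambda = h / (m * v)
= 6.626e-34 / (5.7975e-27 * 6.9850e+06)
= 6.626e-34 / 4.0496e-20
= 1.6362e-14 m

1.6362e-14


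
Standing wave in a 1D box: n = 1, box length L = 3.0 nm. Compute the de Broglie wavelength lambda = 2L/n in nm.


lambda = 2L / n
= 2 * 3.0 / 1
= 6.0 / 1
= 6.0 nm

6.0


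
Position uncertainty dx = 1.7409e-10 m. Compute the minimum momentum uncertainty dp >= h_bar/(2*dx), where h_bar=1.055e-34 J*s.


dp = h_bar / (2 * dx)
= 1.055e-34 / (2 * 1.7409e-10)
= 1.055e-34 / 3.4818e-10
= 3.0300e-25 kg*m/s

3.0300e-25


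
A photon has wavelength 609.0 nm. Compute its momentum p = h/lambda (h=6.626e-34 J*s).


p = h / lambda
= 6.626e-34 / (609.0e-9)
= 6.626e-34 / 6.0900e-07
= 1.0880e-27 kg*m/s

1.0880e-27


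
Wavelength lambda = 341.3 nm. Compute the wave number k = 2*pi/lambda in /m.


k = 2 * pi / lambda
= 6.2832 / (341.3e-9)
= 6.2832 / 3.4130e-07
= 1.8410e+07 /m

1.8410e+07


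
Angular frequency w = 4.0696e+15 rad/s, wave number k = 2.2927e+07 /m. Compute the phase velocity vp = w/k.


vp = w / k
= 4.0696e+15 / 2.2927e+07
= 1.7750e+08 m/s

1.7750e+08


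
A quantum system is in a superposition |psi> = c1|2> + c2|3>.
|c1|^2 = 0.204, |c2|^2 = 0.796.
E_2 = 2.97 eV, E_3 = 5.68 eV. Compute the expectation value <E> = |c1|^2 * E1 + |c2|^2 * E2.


<E> = |c1|^2 * E1 + |c2|^2 * E2
= 0.204 * 2.97 + 0.796 * 5.68
= 0.6059 + 4.5213
= 5.1272 eV

5.1272


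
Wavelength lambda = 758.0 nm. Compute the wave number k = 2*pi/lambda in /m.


k = 2 * pi / lambda
= 6.2832 / (758.0e-9)
= 6.2832 / 7.5800e-07
= 8.2892e+06 /m

8.2892e+06


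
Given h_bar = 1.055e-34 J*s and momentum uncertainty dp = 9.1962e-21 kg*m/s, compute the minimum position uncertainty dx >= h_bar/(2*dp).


dx = h_bar / (2 * dp)
= 1.055e-34 / (2 * 9.1962e-21)
= 1.055e-34 / 1.8392e-20
= 5.7361e-15 m

5.7361e-15


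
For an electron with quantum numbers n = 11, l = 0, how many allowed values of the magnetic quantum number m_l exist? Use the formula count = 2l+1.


m_l ranges from -l to +l in integer steps
So m_l goes from -0 to +0
Count = 2l + 1 = 2*0 + 1
= 1

1


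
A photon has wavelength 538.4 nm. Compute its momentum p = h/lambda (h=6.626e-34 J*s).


p = h / lambda
= 6.626e-34 / (538.4e-9)
= 6.626e-34 / 5.3840e-07
= 1.2307e-27 kg*m/s

1.2307e-27


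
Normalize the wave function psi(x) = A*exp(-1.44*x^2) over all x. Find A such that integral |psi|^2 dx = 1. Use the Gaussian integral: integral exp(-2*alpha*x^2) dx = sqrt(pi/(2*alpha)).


integral |psi|^2 dx = A^2 * sqrt(pi/(2*alpha)) = 1
A^2 = sqrt(2*alpha/pi)
= sqrt(2 * 1.44 / pi)
= 0.957461
A = sqrt(0.957461)
= 0.9785

0.9785


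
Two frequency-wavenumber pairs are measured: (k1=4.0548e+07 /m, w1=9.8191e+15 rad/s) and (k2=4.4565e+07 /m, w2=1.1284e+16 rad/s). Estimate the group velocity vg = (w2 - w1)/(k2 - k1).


vg = (w2 - w1) / (k2 - k1)
= (1.1284e+16 - 9.8191e+15) / (4.4565e+07 - 4.0548e+07)
= 1.4649e+15 / 4.0170e+06
= 3.6468e+08 m/s

3.6468e+08


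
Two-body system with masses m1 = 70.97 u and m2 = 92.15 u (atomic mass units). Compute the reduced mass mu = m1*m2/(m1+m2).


mu = m1 * m2 / (m1 + m2)
= 70.97 * 92.15 / (70.97 + 92.15)
= 6539.8855 / 163.12
= 40.0925 u

40.0925


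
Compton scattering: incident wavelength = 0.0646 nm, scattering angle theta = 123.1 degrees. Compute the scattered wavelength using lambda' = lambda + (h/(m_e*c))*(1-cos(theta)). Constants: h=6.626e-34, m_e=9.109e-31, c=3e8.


Compton wavelength: h/(m_e*c) = 2.4247e-12 m
d_lambda = 2.4247e-12 * (1 - cos(123.1 deg))
= 2.4247e-12 * 1.546102
= 3.7488e-12 m = 0.003749 nm
lambda' = 0.0646 + 0.003749
= 0.068349 nm

0.068349


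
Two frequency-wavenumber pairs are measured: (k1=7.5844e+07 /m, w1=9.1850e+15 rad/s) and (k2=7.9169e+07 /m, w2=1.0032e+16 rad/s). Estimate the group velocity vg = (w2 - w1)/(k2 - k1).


vg = (w2 - w1) / (k2 - k1)
= (1.0032e+16 - 9.1850e+15) / (7.9169e+07 - 7.5844e+07)
= 8.4700e+14 / 3.3250e+06
= 2.5474e+08 m/s

2.5474e+08


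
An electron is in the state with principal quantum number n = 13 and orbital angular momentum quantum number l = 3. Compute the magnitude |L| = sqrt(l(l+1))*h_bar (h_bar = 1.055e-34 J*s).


L = sqrt(l*(l+1)) * h_bar
= sqrt(3 * 4) * 1.055e-34
= sqrt(12) * 1.055e-34
= 3.4641 * 1.055e-34
= 3.6546e-34 J*s

3.6546e-34


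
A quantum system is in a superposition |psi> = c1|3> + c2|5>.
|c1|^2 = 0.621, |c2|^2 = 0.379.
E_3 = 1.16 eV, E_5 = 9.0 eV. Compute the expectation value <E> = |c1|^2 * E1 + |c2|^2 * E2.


<E> = |c1|^2 * E1 + |c2|^2 * E2
= 0.621 * 1.16 + 0.379 * 9.0
= 0.7204 + 3.411
= 4.1314 eV

4.1314


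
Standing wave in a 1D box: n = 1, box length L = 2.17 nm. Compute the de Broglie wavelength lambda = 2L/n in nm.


lambda = 2L / n
= 2 * 2.17 / 1
= 4.34 / 1
= 4.34 nm

4.34


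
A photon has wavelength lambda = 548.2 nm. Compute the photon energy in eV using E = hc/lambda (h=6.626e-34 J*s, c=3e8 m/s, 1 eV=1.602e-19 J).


E = hc / lambda
= (6.626e-34)(3e8) / (548.2e-9)
= 1.9878e-25 / 5.4820e-07
= 3.6260e-19 J
Converting to eV: 3.6260e-19 / 1.602e-19
= 2.2635 eV

2.2635


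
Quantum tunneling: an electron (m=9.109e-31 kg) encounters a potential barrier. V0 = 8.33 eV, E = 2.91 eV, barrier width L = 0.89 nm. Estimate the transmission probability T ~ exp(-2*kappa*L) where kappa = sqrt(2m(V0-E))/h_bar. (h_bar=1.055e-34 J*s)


V0 - E = 5.42 eV = 8.6828e-19 J
kappa = sqrt(2 * m * (V0-E)) / h_bar
= sqrt(2 * 9.109e-31 * 8.6828e-19) / 1.055e-34
= 1.1921e+10 /m
2*kappa*L = 2 * 1.1921e+10 * 0.89e-9
= 21.2202
T = exp(-21.2202) = 6.084133e-10

6.084133e-10


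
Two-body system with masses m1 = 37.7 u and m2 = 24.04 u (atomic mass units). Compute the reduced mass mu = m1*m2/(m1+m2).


mu = m1 * m2 / (m1 + m2)
= 37.7 * 24.04 / (37.7 + 24.04)
= 906.308 / 61.74
= 14.6794 u

14.6794


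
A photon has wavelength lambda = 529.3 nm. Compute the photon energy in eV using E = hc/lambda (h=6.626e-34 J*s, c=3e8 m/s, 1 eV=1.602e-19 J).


E = hc / lambda
= (6.626e-34)(3e8) / (529.3e-9)
= 1.9878e-25 / 5.2930e-07
= 3.7555e-19 J
Converting to eV: 3.7555e-19 / 1.602e-19
= 2.3443 eV

2.3443


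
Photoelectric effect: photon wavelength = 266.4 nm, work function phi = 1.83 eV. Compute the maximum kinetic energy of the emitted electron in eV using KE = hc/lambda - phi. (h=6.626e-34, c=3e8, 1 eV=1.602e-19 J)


E_photon = hc / lambda
= (6.626e-34)(3e8) / (266.4e-9)
= 7.4617e-19 J
= 4.6577 eV
KE = E_photon - phi
= 4.6577 - 1.83
= 2.8277 eV

2.8277


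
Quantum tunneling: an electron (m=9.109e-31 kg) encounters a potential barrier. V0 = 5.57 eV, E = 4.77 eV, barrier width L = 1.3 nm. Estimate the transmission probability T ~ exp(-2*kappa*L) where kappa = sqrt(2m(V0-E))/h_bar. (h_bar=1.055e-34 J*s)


V0 - E = 0.8 eV = 1.2816e-19 J
kappa = sqrt(2 * m * (V0-E)) / h_bar
= sqrt(2 * 9.109e-31 * 1.2816e-19) / 1.055e-34
= 4.5801e+09 /m
2*kappa*L = 2 * 4.5801e+09 * 1.3e-9
= 11.9082
T = exp(-11.9082) = 6.734699e-06

6.734699e-06


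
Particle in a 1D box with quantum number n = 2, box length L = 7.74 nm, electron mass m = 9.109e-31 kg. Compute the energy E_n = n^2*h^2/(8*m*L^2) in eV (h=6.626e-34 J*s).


E = n^2 * h^2 / (8 * m * L^2)
= 2^2 * (6.626e-34)^2 / (8 * 9.109e-31 * (7.74e-9)^2)
= 4 * 4.3904e-67 / (8 * 9.109e-31 * 5.9908e-17)
= 4.0227e-21 J
= 0.0251 eV

0.0251


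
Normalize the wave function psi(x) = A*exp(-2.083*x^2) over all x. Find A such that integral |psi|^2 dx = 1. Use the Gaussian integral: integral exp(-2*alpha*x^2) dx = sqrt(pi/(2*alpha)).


integral |psi|^2 dx = A^2 * sqrt(pi/(2*alpha)) = 1
A^2 = sqrt(2*alpha/pi)
= sqrt(2 * 2.083 / pi)
= 1.151555
A = sqrt(1.151555)
= 1.0731

1.0731


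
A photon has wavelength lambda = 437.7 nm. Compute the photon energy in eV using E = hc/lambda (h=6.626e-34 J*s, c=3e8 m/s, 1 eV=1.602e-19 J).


E = hc / lambda
= (6.626e-34)(3e8) / (437.7e-9)
= 1.9878e-25 / 4.3770e-07
= 4.5415e-19 J
Converting to eV: 4.5415e-19 / 1.602e-19
= 2.8349 eV

2.8349


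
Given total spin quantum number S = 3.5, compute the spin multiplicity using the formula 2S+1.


Spin multiplicity = 2S + 1
= 2 * 3.5 + 1
= 7.0 + 1
= 8

8


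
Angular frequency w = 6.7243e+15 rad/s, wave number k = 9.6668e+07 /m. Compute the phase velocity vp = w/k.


vp = w / k
= 6.7243e+15 / 9.6668e+07
= 6.9561e+07 m/s

6.9561e+07


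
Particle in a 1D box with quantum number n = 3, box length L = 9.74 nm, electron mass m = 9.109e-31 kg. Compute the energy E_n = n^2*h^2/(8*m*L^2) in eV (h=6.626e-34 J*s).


E = n^2 * h^2 / (8 * m * L^2)
= 3^2 * (6.626e-34)^2 / (8 * 9.109e-31 * (9.74e-9)^2)
= 9 * 4.3904e-67 / (8 * 9.109e-31 * 9.4868e-17)
= 5.7157e-21 J
= 0.0357 eV

0.0357


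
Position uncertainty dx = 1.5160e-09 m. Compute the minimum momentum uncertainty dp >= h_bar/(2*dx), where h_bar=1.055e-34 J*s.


dp = h_bar / (2 * dx)
= 1.055e-34 / (2 * 1.5160e-09)
= 1.055e-34 / 3.0320e-09
= 3.4796e-26 kg*m/s

3.4796e-26


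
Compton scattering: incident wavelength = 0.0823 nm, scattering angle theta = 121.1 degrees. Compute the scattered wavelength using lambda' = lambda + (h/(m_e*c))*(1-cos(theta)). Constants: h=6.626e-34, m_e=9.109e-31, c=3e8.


Compton wavelength: h/(m_e*c) = 2.4247e-12 m
d_lambda = 2.4247e-12 * (1 - cos(121.1 deg))
= 2.4247e-12 * 1.516533
= 3.6772e-12 m = 0.003677 nm
lambda' = 0.0823 + 0.003677
= 0.085977 nm

0.085977


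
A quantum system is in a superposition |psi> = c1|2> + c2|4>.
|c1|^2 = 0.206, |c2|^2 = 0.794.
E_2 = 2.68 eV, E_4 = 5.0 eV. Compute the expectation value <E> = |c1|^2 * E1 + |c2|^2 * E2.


<E> = |c1|^2 * E1 + |c2|^2 * E2
= 0.206 * 2.68 + 0.794 * 5.0
= 0.5521 + 3.97
= 4.5221 eV

4.5221


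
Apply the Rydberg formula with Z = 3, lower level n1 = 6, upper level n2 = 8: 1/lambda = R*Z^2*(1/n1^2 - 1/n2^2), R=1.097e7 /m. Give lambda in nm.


1/lambda = R * Z^2 * (1/n1^2 - 1/n2^2)
= 1.097e7 * 3^2 * (1/6^2 - 1/8^2)
= 1.097e7 * 9 * (0.027778 - 0.015625)
= 1.1998e+06 /m
lambda = 1 / 1.1998e+06
= 833.4419 nm

833.4419


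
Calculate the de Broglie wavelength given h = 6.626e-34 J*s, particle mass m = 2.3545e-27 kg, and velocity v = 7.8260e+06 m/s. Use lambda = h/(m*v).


lambda = h / (m * v)
= 6.626e-34 / (2.3545e-27 * 7.8260e+06)
= 6.626e-34 / 1.8426e-20
= 3.5959e-14 m

3.5959e-14


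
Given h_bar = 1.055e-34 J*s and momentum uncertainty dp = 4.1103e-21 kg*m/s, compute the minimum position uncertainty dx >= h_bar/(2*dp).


dx = h_bar / (2 * dp)
= 1.055e-34 / (2 * 4.1103e-21)
= 1.055e-34 / 8.2206e-21
= 1.2834e-14 m

1.2834e-14


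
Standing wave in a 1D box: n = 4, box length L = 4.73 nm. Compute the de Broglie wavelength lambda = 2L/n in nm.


lambda = 2L / n
= 2 * 4.73 / 4
= 9.46 / 4
= 2.365 nm

2.365


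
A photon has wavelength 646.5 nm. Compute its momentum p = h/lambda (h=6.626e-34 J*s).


p = h / lambda
= 6.626e-34 / (646.5e-9)
= 6.626e-34 / 6.4650e-07
= 1.0249e-27 kg*m/s

1.0249e-27


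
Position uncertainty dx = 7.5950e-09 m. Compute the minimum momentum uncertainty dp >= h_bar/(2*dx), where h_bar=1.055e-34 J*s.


dp = h_bar / (2 * dx)
= 1.055e-34 / (2 * 7.5950e-09)
= 1.055e-34 / 1.5190e-08
= 6.9454e-27 kg*m/s

6.9454e-27


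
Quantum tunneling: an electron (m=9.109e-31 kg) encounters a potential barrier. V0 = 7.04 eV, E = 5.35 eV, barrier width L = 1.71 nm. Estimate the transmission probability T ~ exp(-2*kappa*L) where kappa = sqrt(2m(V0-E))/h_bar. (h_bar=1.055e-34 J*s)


V0 - E = 1.69 eV = 2.7074e-19 J
kappa = sqrt(2 * m * (V0-E)) / h_bar
= sqrt(2 * 9.109e-31 * 2.7074e-19) / 1.055e-34
= 6.6569e+09 /m
2*kappa*L = 2 * 6.6569e+09 * 1.71e-9
= 22.7666
T = exp(-22.7666) = 1.295930e-10

1.295930e-10


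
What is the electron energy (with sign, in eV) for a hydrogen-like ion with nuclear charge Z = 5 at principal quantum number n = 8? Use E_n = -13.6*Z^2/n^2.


E_n = -13.6 * Z^2 / n^2
= -13.6 * 5^2 / 8^2
= -13.6 * 25 / 64
= -5.3125 eV

-5.3125


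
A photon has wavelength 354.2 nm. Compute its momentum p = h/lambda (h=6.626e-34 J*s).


p = h / lambda
= 6.626e-34 / (354.2e-9)
= 6.626e-34 / 3.5420e-07
= 1.8707e-27 kg*m/s

1.8707e-27


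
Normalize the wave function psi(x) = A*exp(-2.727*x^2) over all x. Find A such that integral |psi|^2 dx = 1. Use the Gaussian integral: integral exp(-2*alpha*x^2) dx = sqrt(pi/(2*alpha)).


integral |psi|^2 dx = A^2 * sqrt(pi/(2*alpha)) = 1
A^2 = sqrt(2*alpha/pi)
= sqrt(2 * 2.727 / pi)
= 1.317597
A = sqrt(1.317597)
= 1.1479

1.1479


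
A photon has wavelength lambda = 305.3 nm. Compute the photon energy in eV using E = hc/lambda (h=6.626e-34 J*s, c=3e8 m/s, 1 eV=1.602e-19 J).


E = hc / lambda
= (6.626e-34)(3e8) / (305.3e-9)
= 1.9878e-25 / 3.0530e-07
= 6.5110e-19 J
Converting to eV: 6.5110e-19 / 1.602e-19
= 4.0643 eV

4.0643


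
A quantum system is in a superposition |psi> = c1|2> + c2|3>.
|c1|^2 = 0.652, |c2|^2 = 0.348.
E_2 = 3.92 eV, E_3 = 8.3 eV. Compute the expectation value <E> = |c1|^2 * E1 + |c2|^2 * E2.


<E> = |c1|^2 * E1 + |c2|^2 * E2
= 0.652 * 3.92 + 0.348 * 8.3
= 2.5558 + 2.8884
= 5.4442 eV

5.4442


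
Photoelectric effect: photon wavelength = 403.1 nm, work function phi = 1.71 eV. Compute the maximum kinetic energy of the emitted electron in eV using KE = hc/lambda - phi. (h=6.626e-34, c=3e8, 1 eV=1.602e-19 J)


E_photon = hc / lambda
= (6.626e-34)(3e8) / (403.1e-9)
= 4.9313e-19 J
= 3.0782 eV
KE = E_photon - phi
= 3.0782 - 1.71
= 1.3682 eV

1.3682


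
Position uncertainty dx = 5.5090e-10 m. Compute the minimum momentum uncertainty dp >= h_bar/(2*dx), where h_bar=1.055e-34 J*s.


dp = h_bar / (2 * dx)
= 1.055e-34 / (2 * 5.5090e-10)
= 1.055e-34 / 1.1018e-09
= 9.5752e-26 kg*m/s

9.5752e-26


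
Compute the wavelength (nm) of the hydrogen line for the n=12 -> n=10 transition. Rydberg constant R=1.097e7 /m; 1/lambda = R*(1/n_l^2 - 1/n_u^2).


1/lambda = R * (1/n_l^2 - 1/n_u^2)
= 1.097e7 * (1/10^2 - 1/12^2)
= 1.097e7 * (0.01 - 0.006944)
= 1.097e7 * 0.003056
= 3.3519e+04 /m
lambda = 1 / 3.3519e+04 = 29833.43 nm

29833.43


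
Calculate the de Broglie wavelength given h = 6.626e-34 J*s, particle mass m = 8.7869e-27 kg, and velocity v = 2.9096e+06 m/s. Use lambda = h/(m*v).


lambda = h / (m * v)
= 6.626e-34 / (8.7869e-27 * 2.9096e+06)
= 6.626e-34 / 2.5566e-20
= 2.5917e-14 m

2.5917e-14


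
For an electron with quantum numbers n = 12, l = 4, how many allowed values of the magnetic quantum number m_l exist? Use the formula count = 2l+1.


m_l ranges from -l to +l in integer steps
So m_l goes from -4 to +4
Count = 2l + 1 = 2*4 + 1
= 9

9


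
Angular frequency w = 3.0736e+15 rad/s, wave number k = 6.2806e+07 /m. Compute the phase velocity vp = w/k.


vp = w / k
= 3.0736e+15 / 6.2806e+07
= 4.8938e+07 m/s

4.8938e+07


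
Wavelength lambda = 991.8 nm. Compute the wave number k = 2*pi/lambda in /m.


k = 2 * pi / lambda
= 6.2832 / (991.8e-9)
= 6.2832 / 9.9180e-07
= 6.3351e+06 /m

6.3351e+06


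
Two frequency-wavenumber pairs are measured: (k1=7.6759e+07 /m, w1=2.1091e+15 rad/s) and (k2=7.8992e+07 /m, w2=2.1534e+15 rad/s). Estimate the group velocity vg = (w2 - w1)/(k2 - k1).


vg = (w2 - w1) / (k2 - k1)
= (2.1534e+15 - 2.1091e+15) / (7.8992e+07 - 7.6759e+07)
= 4.4300e+13 / 2.2330e+06
= 1.9839e+07 m/s

1.9839e+07


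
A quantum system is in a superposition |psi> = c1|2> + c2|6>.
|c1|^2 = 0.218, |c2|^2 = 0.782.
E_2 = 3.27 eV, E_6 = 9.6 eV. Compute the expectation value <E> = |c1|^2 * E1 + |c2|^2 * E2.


<E> = |c1|^2 * E1 + |c2|^2 * E2
= 0.218 * 3.27 + 0.782 * 9.6
= 0.7129 + 7.5072
= 8.2201 eV

8.2201


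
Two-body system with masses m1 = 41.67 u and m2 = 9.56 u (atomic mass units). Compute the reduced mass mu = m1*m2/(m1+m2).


mu = m1 * m2 / (m1 + m2)
= 41.67 * 9.56 / (41.67 + 9.56)
= 398.3652 / 51.23
= 7.776 u

7.776


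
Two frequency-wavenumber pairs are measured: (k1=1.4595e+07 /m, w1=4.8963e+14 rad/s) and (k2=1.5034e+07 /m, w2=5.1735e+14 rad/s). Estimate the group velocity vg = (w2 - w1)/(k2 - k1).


vg = (w2 - w1) / (k2 - k1)
= (5.1735e+14 - 4.8963e+14) / (1.5034e+07 - 1.4595e+07)
= 2.7720e+13 / 4.3900e+05
= 6.3144e+07 m/s

6.3144e+07


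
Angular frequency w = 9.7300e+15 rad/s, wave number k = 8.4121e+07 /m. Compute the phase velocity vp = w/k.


vp = w / k
= 9.7300e+15 / 8.4121e+07
= 1.1567e+08 m/s

1.1567e+08


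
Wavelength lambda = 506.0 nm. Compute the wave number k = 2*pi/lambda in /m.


k = 2 * pi / lambda
= 6.2832 / (506.0e-9)
= 6.2832 / 5.0600e-07
= 1.2417e+07 /m

1.2417e+07


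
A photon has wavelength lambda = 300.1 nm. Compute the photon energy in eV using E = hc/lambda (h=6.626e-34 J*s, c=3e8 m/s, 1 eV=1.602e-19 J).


E = hc / lambda
= (6.626e-34)(3e8) / (300.1e-9)
= 1.9878e-25 / 3.0010e-07
= 6.6238e-19 J
Converting to eV: 6.6238e-19 / 1.602e-19
= 4.1347 eV

4.1347


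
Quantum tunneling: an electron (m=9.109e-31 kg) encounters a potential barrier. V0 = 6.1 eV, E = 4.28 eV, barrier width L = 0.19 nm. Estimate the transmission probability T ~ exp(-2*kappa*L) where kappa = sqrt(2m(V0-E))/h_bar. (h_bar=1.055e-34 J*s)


V0 - E = 1.82 eV = 2.9156e-19 J
kappa = sqrt(2 * m * (V0-E)) / h_bar
= sqrt(2 * 9.109e-31 * 2.9156e-19) / 1.055e-34
= 6.9082e+09 /m
2*kappa*L = 2 * 6.9082e+09 * 0.19e-9
= 2.6251
T = exp(-2.6251) = 7.243138e-02

7.243138e-02


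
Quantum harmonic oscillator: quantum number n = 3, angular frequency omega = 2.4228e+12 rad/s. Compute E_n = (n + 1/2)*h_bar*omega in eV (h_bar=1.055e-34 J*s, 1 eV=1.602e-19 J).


E = (n + 1/2) * h_bar * omega
= (3 + 0.5) * 1.055e-34 * 2.4228e+12
= 3.5 * 2.5561e-22
= 8.9462e-22 J
= 0.0056 eV

0.0056


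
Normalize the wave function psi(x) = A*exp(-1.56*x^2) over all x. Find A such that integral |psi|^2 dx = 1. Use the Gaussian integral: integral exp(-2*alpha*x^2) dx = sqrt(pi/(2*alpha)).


integral |psi|^2 dx = A^2 * sqrt(pi/(2*alpha)) = 1
A^2 = sqrt(2*alpha/pi)
= sqrt(2 * 1.56 / pi)
= 0.996557
A = sqrt(0.996557)
= 0.9983

0.9983


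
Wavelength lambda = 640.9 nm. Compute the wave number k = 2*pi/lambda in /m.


k = 2 * pi / lambda
= 6.2832 / (640.9e-9)
= 6.2832 / 6.4090e-07
= 9.8037e+06 /m

9.8037e+06


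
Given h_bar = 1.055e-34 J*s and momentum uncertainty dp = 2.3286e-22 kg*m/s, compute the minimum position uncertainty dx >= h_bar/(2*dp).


dx = h_bar / (2 * dp)
= 1.055e-34 / (2 * 2.3286e-22)
= 1.055e-34 / 4.6572e-22
= 2.2653e-13 m

2.2653e-13


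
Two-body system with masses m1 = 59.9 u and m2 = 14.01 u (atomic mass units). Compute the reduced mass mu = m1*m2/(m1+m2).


mu = m1 * m2 / (m1 + m2)
= 59.9 * 14.01 / (59.9 + 14.01)
= 839.199 / 73.91
= 11.3543 u

11.3543


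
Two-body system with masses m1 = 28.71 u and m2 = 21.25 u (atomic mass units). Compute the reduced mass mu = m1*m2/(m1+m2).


mu = m1 * m2 / (m1 + m2)
= 28.71 * 21.25 / (28.71 + 21.25)
= 610.0875 / 49.96
= 12.2115 u

12.2115


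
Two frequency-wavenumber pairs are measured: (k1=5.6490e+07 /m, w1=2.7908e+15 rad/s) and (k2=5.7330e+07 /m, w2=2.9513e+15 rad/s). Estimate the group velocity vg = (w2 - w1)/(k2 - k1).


vg = (w2 - w1) / (k2 - k1)
= (2.9513e+15 - 2.7908e+15) / (5.7330e+07 - 5.6490e+07)
= 1.6050e+14 / 8.4000e+05
= 1.9107e+08 m/s

1.9107e+08


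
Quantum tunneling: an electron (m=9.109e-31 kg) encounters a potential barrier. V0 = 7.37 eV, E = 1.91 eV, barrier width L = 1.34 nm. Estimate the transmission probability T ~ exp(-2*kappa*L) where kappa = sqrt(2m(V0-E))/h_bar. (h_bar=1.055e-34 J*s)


V0 - E = 5.46 eV = 8.7469e-19 J
kappa = sqrt(2 * m * (V0-E)) / h_bar
= sqrt(2 * 9.109e-31 * 8.7469e-19) / 1.055e-34
= 1.1965e+10 /m
2*kappa*L = 2 * 1.1965e+10 * 1.34e-9
= 32.0671
T = exp(-32.0671) = 1.184178e-14

1.184178e-14


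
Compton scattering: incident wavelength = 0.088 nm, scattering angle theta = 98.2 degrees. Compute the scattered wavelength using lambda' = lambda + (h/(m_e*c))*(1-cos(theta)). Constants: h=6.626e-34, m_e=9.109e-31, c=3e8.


Compton wavelength: h/(m_e*c) = 2.4247e-12 m
d_lambda = 2.4247e-12 * (1 - cos(98.2 deg))
= 2.4247e-12 * 1.142629
= 2.7705e-12 m = 0.002771 nm
lambda' = 0.088 + 0.002771
= 0.090771 nm

0.090771


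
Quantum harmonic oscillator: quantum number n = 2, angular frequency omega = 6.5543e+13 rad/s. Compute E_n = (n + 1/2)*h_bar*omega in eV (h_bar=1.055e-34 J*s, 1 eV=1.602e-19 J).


E = (n + 1/2) * h_bar * omega
= (2 + 0.5) * 1.055e-34 * 6.5543e+13
= 2.5 * 6.9148e-21
= 1.7287e-20 J
= 0.1079 eV

0.1079


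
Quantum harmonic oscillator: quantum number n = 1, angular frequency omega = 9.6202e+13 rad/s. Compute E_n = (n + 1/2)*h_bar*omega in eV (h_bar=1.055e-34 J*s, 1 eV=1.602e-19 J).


E = (n + 1/2) * h_bar * omega
= (1 + 0.5) * 1.055e-34 * 9.6202e+13
= 1.5 * 1.0149e-20
= 1.5224e-20 J
= 0.095 eV

0.095


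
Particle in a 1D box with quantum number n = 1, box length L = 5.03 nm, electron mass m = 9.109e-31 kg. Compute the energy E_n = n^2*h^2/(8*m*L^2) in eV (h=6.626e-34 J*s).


E = n^2 * h^2 / (8 * m * L^2)
= 1^2 * (6.626e-34)^2 / (8 * 9.109e-31 * (5.03e-9)^2)
= 1 * 4.3904e-67 / (8 * 9.109e-31 * 2.5301e-17)
= 2.3813e-21 J
= 0.0149 eV

0.0149


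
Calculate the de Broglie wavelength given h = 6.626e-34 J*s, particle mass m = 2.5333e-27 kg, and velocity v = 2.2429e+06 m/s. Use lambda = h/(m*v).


lambda = h / (m * v)
= 6.626e-34 / (2.5333e-27 * 2.2429e+06)
= 6.626e-34 / 5.6819e-21
= 1.1662e-13 m

1.1662e-13


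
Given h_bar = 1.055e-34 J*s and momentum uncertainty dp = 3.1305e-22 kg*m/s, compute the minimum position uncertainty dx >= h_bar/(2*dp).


dx = h_bar / (2 * dp)
= 1.055e-34 / (2 * 3.1305e-22)
= 1.055e-34 / 6.2610e-22
= 1.6850e-13 m

1.6850e-13


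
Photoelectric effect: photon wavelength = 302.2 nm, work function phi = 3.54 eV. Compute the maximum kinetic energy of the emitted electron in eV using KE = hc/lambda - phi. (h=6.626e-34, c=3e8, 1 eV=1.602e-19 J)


E_photon = hc / lambda
= (6.626e-34)(3e8) / (302.2e-9)
= 6.5778e-19 J
= 4.106 eV
KE = E_photon - phi
= 4.106 - 3.54
= 0.566 eV

0.566


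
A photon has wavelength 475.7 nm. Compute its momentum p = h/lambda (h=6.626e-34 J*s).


p = h / lambda
= 6.626e-34 / (475.7e-9)
= 6.626e-34 / 4.7570e-07
= 1.3929e-27 kg*m/s

1.3929e-27


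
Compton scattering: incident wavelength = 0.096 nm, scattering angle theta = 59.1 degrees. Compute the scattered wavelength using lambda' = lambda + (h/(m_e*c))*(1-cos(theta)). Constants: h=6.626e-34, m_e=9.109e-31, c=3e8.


Compton wavelength: h/(m_e*c) = 2.4247e-12 m
d_lambda = 2.4247e-12 * (1 - cos(59.1 deg))
= 2.4247e-12 * 0.486459
= 1.1795e-12 m = 0.00118 nm
lambda' = 0.096 + 0.00118
= 0.09718 nm

0.09718


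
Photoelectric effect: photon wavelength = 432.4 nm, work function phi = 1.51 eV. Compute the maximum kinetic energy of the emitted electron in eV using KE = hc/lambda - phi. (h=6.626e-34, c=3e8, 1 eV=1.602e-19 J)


E_photon = hc / lambda
= (6.626e-34)(3e8) / (432.4e-9)
= 4.5971e-19 J
= 2.8696 eV
KE = E_photon - phi
= 2.8696 - 1.51
= 1.3596 eV

1.3596


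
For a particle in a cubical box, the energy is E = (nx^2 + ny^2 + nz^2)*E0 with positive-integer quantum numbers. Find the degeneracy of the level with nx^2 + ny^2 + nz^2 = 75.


Enumerate all (nx, ny, nz) with nx^2 + ny^2 + nz^2 = 75:
(1,5,7)
(1,7,5)
(5,1,7)
(5,5,5)
(5,7,1)
(7,1,5)
(7,5,1)
Total degeneracy = 7

7


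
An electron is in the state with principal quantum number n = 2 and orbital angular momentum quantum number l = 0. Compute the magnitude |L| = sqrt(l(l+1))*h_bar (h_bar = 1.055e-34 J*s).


L = sqrt(l*(l+1)) * h_bar
= sqrt(0 * 1) * 1.055e-34
= sqrt(0) * 1.055e-34
= 0.0 * 1.055e-34
= 0.0000e+00 J*s

0.0000e+00


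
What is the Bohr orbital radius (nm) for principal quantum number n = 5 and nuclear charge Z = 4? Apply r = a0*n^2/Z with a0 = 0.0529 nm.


r = a0 * n^2 / Z
= 0.0529 * 5^2 / 4
= 0.0529 * 25 / 4
= 0.3306 nm

0.3306


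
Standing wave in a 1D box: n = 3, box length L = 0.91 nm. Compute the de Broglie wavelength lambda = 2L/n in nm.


lambda = 2L / n
= 2 * 0.91 / 3
= 1.82 / 3
= 0.6067 nm

0.6067


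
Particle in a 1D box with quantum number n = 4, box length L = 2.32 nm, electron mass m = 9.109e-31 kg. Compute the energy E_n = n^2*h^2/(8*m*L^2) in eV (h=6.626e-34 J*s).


E = n^2 * h^2 / (8 * m * L^2)
= 4^2 * (6.626e-34)^2 / (8 * 9.109e-31 * (2.32e-9)^2)
= 16 * 4.3904e-67 / (8 * 9.109e-31 * 5.3824e-18)
= 1.7910e-19 J
= 1.118 eV

1.118


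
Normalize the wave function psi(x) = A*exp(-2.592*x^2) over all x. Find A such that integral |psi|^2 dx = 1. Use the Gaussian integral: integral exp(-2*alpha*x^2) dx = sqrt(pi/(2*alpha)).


integral |psi|^2 dx = A^2 * sqrt(pi/(2*alpha)) = 1
A^2 = sqrt(2*alpha/pi)
= sqrt(2 * 2.592 / pi)
= 1.284569
A = sqrt(1.284569)
= 1.1334

1.1334


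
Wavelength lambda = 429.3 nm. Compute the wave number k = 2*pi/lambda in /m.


k = 2 * pi / lambda
= 6.2832 / (429.3e-9)
= 6.2832 / 4.2930e-07
= 1.4636e+07 /m

1.4636e+07


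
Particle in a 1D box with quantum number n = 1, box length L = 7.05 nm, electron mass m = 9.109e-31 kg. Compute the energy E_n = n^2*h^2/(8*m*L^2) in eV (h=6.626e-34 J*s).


E = n^2 * h^2 / (8 * m * L^2)
= 1^2 * (6.626e-34)^2 / (8 * 9.109e-31 * (7.05e-9)^2)
= 1 * 4.3904e-67 / (8 * 9.109e-31 * 4.9703e-17)
= 1.2122e-21 J
= 0.0076 eV

0.0076


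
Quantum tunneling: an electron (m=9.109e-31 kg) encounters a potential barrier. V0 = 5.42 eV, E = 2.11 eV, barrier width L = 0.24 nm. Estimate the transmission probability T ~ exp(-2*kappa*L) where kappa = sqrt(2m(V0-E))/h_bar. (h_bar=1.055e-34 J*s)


V0 - E = 3.31 eV = 5.3026e-19 J
kappa = sqrt(2 * m * (V0-E)) / h_bar
= sqrt(2 * 9.109e-31 * 5.3026e-19) / 1.055e-34
= 9.3163e+09 /m
2*kappa*L = 2 * 9.3163e+09 * 0.24e-9
= 4.4718
T = exp(-4.4718) = 1.142649e-02

1.142649e-02


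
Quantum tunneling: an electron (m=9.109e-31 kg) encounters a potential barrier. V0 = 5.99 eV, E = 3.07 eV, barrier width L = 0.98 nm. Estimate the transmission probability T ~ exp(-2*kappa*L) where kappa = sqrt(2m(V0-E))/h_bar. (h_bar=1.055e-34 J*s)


V0 - E = 2.92 eV = 4.6778e-19 J
kappa = sqrt(2 * m * (V0-E)) / h_bar
= sqrt(2 * 9.109e-31 * 4.6778e-19) / 1.055e-34
= 8.7503e+09 /m
2*kappa*L = 2 * 8.7503e+09 * 0.98e-9
= 17.1505
T = exp(-17.1505) = 3.561516e-08

3.561516e-08


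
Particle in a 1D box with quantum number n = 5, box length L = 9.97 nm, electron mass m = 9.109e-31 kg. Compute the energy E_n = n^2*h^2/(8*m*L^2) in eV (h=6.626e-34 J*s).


E = n^2 * h^2 / (8 * m * L^2)
= 5^2 * (6.626e-34)^2 / (8 * 9.109e-31 * (9.97e-9)^2)
= 25 * 4.3904e-67 / (8 * 9.109e-31 * 9.9401e-17)
= 1.5153e-20 J
= 0.0946 eV

0.0946


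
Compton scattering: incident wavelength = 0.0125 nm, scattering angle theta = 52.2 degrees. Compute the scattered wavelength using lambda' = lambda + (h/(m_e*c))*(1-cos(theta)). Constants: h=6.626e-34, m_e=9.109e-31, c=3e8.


Compton wavelength: h/(m_e*c) = 2.4247e-12 m
d_lambda = 2.4247e-12 * (1 - cos(52.2 deg))
= 2.4247e-12 * 0.387093
= 9.3859e-13 m = 0.000939 nm
lambda' = 0.0125 + 0.000939
= 0.013439 nm

0.013439


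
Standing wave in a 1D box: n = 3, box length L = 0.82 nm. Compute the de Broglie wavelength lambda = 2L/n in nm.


lambda = 2L / n
= 2 * 0.82 / 3
= 1.64 / 3
= 0.5467 nm

0.5467


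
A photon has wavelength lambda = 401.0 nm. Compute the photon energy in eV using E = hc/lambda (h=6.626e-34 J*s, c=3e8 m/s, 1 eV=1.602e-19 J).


E = hc / lambda
= (6.626e-34)(3e8) / (401.0e-9)
= 1.9878e-25 / 4.0100e-07
= 4.9571e-19 J
Converting to eV: 4.9571e-19 / 1.602e-19
= 3.0943 eV

3.0943


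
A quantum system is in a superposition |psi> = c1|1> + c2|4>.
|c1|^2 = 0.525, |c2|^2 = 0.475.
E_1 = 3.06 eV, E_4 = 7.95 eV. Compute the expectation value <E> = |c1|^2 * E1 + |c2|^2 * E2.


<E> = |c1|^2 * E1 + |c2|^2 * E2
= 0.525 * 3.06 + 0.475 * 7.95
= 1.6065 + 3.7763
= 5.3827 eV

5.3827


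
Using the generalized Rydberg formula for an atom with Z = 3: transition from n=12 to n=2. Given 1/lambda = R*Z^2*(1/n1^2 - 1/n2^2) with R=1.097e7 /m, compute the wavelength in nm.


1/lambda = R * Z^2 * (1/n1^2 - 1/n2^2)
= 1.097e7 * 3^2 * (1/2^2 - 1/12^2)
= 1.097e7 * 9 * (0.25 - 0.006944)
= 2.3997e+07 /m
lambda = 1 / 2.3997e+07
= 41.6721 nm

41.6721


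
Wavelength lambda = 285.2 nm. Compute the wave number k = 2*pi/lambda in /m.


k = 2 * pi / lambda
= 6.2832 / (285.2e-9)
= 6.2832 / 2.8520e-07
= 2.2031e+07 /m

2.2031e+07


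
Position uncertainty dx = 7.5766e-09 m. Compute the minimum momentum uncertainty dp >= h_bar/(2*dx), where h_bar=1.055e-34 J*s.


dp = h_bar / (2 * dx)
= 1.055e-34 / (2 * 7.5766e-09)
= 1.055e-34 / 1.5153e-08
= 6.9622e-27 kg*m/s

6.9622e-27


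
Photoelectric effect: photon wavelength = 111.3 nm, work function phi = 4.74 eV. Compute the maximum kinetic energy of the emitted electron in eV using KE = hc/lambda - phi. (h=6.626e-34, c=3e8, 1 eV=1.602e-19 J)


E_photon = hc / lambda
= (6.626e-34)(3e8) / (111.3e-9)
= 1.7860e-18 J
= 11.1485 eV
KE = E_photon - phi
= 11.1485 - 4.74
= 6.4085 eV

6.4085


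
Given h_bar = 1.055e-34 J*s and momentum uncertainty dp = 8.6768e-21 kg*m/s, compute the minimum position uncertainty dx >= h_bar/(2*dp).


dx = h_bar / (2 * dp)
= 1.055e-34 / (2 * 8.6768e-21)
= 1.055e-34 / 1.7354e-20
= 6.0794e-15 m

6.0794e-15


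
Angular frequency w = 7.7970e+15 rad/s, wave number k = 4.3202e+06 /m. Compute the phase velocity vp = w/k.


vp = w / k
= 7.7970e+15 / 4.3202e+06
= 1.8048e+09 m/s

1.8048e+09


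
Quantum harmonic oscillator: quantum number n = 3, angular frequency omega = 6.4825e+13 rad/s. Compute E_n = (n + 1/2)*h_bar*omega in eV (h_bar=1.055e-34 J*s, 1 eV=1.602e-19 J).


E = (n + 1/2) * h_bar * omega
= (3 + 0.5) * 1.055e-34 * 6.4825e+13
= 3.5 * 6.8390e-21
= 2.3937e-20 J
= 0.1494 eV

0.1494


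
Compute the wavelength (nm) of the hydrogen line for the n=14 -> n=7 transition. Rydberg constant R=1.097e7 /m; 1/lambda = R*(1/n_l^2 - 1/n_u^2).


1/lambda = R * (1/n_l^2 - 1/n_u^2)
= 1.097e7 * (1/7^2 - 1/14^2)
= 1.097e7 * (0.020408 - 0.005102)
= 1.097e7 * 0.015306
= 1.6791e+05 /m
lambda = 1 / 1.6791e+05 = 5955.6366 nm

5955.6366


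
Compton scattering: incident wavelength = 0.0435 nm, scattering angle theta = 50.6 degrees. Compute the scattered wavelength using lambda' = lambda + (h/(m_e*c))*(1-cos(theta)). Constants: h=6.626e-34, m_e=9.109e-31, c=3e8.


Compton wavelength: h/(m_e*c) = 2.4247e-12 m
d_lambda = 2.4247e-12 * (1 - cos(50.6 deg))
= 2.4247e-12 * 0.365269
= 8.8567e-13 m = 0.000886 nm
lambda' = 0.0435 + 0.000886
= 0.044386 nm

0.044386


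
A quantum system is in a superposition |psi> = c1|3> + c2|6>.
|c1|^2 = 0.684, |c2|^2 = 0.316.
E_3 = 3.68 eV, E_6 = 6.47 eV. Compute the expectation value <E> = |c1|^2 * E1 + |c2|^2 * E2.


<E> = |c1|^2 * E1 + |c2|^2 * E2
= 0.684 * 3.68 + 0.316 * 6.47
= 2.5171 + 2.0445
= 4.5616 eV

4.5616


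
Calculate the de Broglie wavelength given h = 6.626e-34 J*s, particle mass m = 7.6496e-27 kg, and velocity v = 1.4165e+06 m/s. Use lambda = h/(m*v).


lambda = h / (m * v)
= 6.626e-34 / (7.6496e-27 * 1.4165e+06)
= 6.626e-34 / 1.0836e-20
= 6.1150e-14 m

6.1150e-14


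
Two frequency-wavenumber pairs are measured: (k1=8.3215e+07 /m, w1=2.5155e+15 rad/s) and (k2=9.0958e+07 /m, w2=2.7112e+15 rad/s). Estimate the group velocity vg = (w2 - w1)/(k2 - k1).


vg = (w2 - w1) / (k2 - k1)
= (2.7112e+15 - 2.5155e+15) / (9.0958e+07 - 8.3215e+07)
= 1.9570e+14 / 7.7430e+06
= 2.5274e+07 m/s

2.5274e+07


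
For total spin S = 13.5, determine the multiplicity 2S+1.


Spin multiplicity = 2S + 1
= 2 * 13.5 + 1
= 27.0 + 1
= 28

28


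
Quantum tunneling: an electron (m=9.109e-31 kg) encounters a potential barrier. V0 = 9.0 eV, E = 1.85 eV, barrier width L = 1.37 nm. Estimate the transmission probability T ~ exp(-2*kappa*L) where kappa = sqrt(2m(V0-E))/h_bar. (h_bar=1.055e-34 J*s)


V0 - E = 7.15 eV = 1.1454e-18 J
kappa = sqrt(2 * m * (V0-E)) / h_bar
= sqrt(2 * 9.109e-31 * 1.1454e-18) / 1.055e-34
= 1.3692e+10 /m
2*kappa*L = 2 * 1.3692e+10 * 1.37e-9
= 37.5174
T = exp(-37.5174) = 5.086281e-17

5.086281e-17


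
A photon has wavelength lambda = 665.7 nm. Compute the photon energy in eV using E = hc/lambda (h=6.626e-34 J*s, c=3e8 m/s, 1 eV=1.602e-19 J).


E = hc / lambda
= (6.626e-34)(3e8) / (665.7e-9)
= 1.9878e-25 / 6.6570e-07
= 2.9860e-19 J
Converting to eV: 2.9860e-19 / 1.602e-19
= 1.8639 eV

1.8639


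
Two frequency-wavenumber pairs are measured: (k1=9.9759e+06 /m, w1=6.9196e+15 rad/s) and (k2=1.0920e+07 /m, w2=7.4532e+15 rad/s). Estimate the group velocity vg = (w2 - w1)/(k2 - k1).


vg = (w2 - w1) / (k2 - k1)
= (7.4532e+15 - 6.9196e+15) / (1.0920e+07 - 9.9759e+06)
= 5.3360e+14 / 9.4410e+05
= 5.6519e+08 m/s

5.6519e+08


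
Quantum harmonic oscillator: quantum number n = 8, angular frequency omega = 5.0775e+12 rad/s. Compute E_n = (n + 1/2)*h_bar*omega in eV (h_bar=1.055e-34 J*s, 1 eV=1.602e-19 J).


E = (n + 1/2) * h_bar * omega
= (8 + 0.5) * 1.055e-34 * 5.0775e+12
= 8.5 * 5.3568e-22
= 4.5532e-21 J
= 0.0284 eV

0.0284
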